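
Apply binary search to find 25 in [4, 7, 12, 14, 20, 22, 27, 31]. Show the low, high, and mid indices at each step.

Binary search for 25 in [4, 7, 12, 14, 20, 22, 27, 31]:

lo=0, hi=7, mid=3, arr[mid]=14 -> 14 < 25, search right half
lo=4, hi=7, mid=5, arr[mid]=22 -> 22 < 25, search right half
lo=6, hi=7, mid=6, arr[mid]=27 -> 27 > 25, search left half
lo=6 > hi=5, target 25 not found

Binary search determines that 25 is not in the array after 3 comparisons. The search space was exhausted without finding the target.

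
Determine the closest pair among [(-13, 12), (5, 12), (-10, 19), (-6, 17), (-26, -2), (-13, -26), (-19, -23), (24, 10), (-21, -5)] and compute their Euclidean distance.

Computing all pairwise distances among 9 points:

d((-13, 12), (5, 12)) = 18.0
d((-13, 12), (-10, 19)) = 7.6158
d((-13, 12), (-6, 17)) = 8.6023
d((-13, 12), (-26, -2)) = 19.105
d((-13, 12), (-13, -26)) = 38.0
d((-13, 12), (-19, -23)) = 35.5106
d((-13, 12), (24, 10)) = 37.054
d((-13, 12), (-21, -5)) = 18.7883
d((5, 12), (-10, 19)) = 16.5529
d((5, 12), (-6, 17)) = 12.083
d((5, 12), (-26, -2)) = 34.0147
d((5, 12), (-13, -26)) = 42.0476
d((5, 12), (-19, -23)) = 42.4382
d((5, 12), (24, 10)) = 19.105
d((5, 12), (-21, -5)) = 31.0644
d((-10, 19), (-6, 17)) = 4.4721 <-- minimum
d((-10, 19), (-26, -2)) = 26.4008
d((-10, 19), (-13, -26)) = 45.0999
d((-10, 19), (-19, -23)) = 42.9535
d((-10, 19), (24, 10)) = 35.171
d((-10, 19), (-21, -5)) = 26.4008
d((-6, 17), (-26, -2)) = 27.5862
d((-6, 17), (-13, -26)) = 43.566
d((-6, 17), (-19, -23)) = 42.0595
d((-6, 17), (24, 10)) = 30.8058
d((-6, 17), (-21, -5)) = 26.6271
d((-26, -2), (-13, -26)) = 27.2947
d((-26, -2), (-19, -23)) = 22.1359
d((-26, -2), (24, 10)) = 51.4198
d((-26, -2), (-21, -5)) = 5.831
d((-13, -26), (-19, -23)) = 6.7082
d((-13, -26), (24, 10)) = 51.6236
d((-13, -26), (-21, -5)) = 22.4722
d((-19, -23), (24, 10)) = 54.2033
d((-19, -23), (-21, -5)) = 18.1108
d((24, 10), (-21, -5)) = 47.4342

Closest pair: (-10, 19) and (-6, 17) with distance 4.4721

The closest pair is (-10, 19) and (-6, 17) with Euclidean distance 4.4721. For 9 points, brute-force pairwise comparison is shown above. For large n, the divide-and-conquer algorithm (sort by x, recurse on halves, check the dividing strip) achieves O(n log n).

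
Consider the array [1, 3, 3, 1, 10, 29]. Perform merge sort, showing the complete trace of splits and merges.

Merge sort trace:

Split: [1, 3, 3, 1, 10, 29] -> [1, 3, 3] and [1, 10, 29]
  Split: [1, 3, 3] -> [1] and [3, 3]
    Split: [3, 3] -> [3] and [3]
    Merge: [3] + [3] -> [3, 3]
  Merge: [1] + [3, 3] -> [1, 3, 3]
  Split: [1, 10, 29] -> [1] and [10, 29]
    Split: [10, 29] -> [10] and [29]
    Merge: [10] + [29] -> [10, 29]
  Merge: [1] + [10, 29] -> [1, 10, 29]
Merge: [1, 3, 3] + [1, 10, 29] -> [1, 1, 3, 3, 10, 29]

Final sorted array: [1, 1, 3, 3, 10, 29]

The merge sort proceeds by recursively splitting the array and merging sorted halves.
After all merges, the sorted array is [1, 1, 3, 3, 10, 29].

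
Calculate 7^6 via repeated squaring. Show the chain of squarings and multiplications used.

Computing 7^6 by squaring (build up from 7^1; each line after the first costs one multiplication):

7^1 = 7
7^2 = (7^1)^2 = 7^2 = 49
7^3 = 7 * 7^2 = 7 * 49 = 343
7^6 = (7^3)^2 = 343^2 = 117649

Result: 117649
Multiplications needed: 3 (3 lines after 7^1)

7^6 = 117649. Using exponentiation by squaring, this requires 3 multiplications. The key idea: if the exponent is even, square the half-power; if odd, multiply by the base once.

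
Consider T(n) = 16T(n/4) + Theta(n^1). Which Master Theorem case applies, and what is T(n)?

Master Theorem for T(n) = 16T(n/4) + O(n^1):

a = 16, b = 4, c = 1
log_b(a) = log_4(16) = 2.0000

Case 1: c = 1 < log_4(16) = 2.0000
T(n) = O(n^(log_4 16)) = O(n^2)

For T(n) = 16T(n/4) + O(n^1): log_4(16) = 2.0000. This is Case 1 of the Master Theorem (c < log_b(a), work dominated by leaves), giving O(n^2).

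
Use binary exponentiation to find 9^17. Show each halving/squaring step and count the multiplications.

Computing 9^17 by squaring (build up from 9^1; each line after the first costs one multiplication):

9^1 = 9
9^2 = (9^1)^2 = 9^2 = 81
9^4 = (9^2)^2 = 81^2 = 6561
9^8 = (9^4)^2 = 6561^2 = 43046721
9^16 = (9^8)^2 = 43046721^2 = 1853020188851841
9^17 = 9 * 9^16 = 9 * 1853020188851841 = 16677181699666569

Result: 16677181699666569
Multiplications needed: 5 (5 lines after 9^1)

9^17 = 16677181699666569. Using exponentiation by squaring, this requires 5 multiplications. The key idea: if the exponent is even, square the half-power; if odd, multiply by the base once.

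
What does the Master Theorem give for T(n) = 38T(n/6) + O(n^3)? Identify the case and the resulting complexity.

Master Theorem for T(n) = 38T(n/6) + O(n^3):

a = 38, b = 6, c = 3
log_b(a) = log_6(38) = 2.0302

Case 3: c = 3 > log_6(38) = 2.0302
T(n) = O(n^3) = O(n^3)

For T(n) = 38T(n/6) + O(n^3): log_6(38) = 2.0302. This is Case 3 of the Master Theorem (c > log_b(a), work dominated by root), giving O(n^3).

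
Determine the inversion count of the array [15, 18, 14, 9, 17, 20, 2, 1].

Finding inversions in [15, 18, 14, 9, 17, 20, 2, 1]:

(0, 2): arr[0]=15 > arr[2]=14
(0, 3): arr[0]=15 > arr[3]=9
(0, 6): arr[0]=15 > arr[6]=2
(0, 7): arr[0]=15 > arr[7]=1
(1, 2): arr[1]=18 > arr[2]=14
(1, 3): arr[1]=18 > arr[3]=9
(1, 4): arr[1]=18 > arr[4]=17
(1, 6): arr[1]=18 > arr[6]=2
(1, 7): arr[1]=18 > arr[7]=1
(2, 3): arr[2]=14 > arr[3]=9
(2, 6): arr[2]=14 > arr[6]=2
(2, 7): arr[2]=14 > arr[7]=1
(3, 6): arr[3]=9 > arr[6]=2
(3, 7): arr[3]=9 > arr[7]=1
(4, 6): arr[4]=17 > arr[6]=2
(4, 7): arr[4]=17 > arr[7]=1
(5, 6): arr[5]=20 > arr[6]=2
(5, 7): arr[5]=20 > arr[7]=1
(6, 7): arr[6]=2 > arr[7]=1

Total inversions: 19

The array has 19 inversion(s): (0,2), (0,3), (0,6), (0,7), (1,2), (1,3), (1,4), (1,6), (1,7), (2,3), (2,6), (2,7), (3,6), (3,7), (4,6), (4,7), (5,6), (5,7), (6,7). Each pair (i,j) satisfies i < j and arr[i] > arr[j].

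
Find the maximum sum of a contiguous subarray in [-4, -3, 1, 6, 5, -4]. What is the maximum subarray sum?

Using Kadane's algorithm on [-4, -3, 1, 6, 5, -4]:

Scanning through the array:
Position 1 (value -3): max_ending_here = -3, max_so_far = -3
Position 2 (value 1): max_ending_here = 1, max_so_far = 1
Position 3 (value 6): max_ending_here = 7, max_so_far = 7
Position 4 (value 5): max_ending_here = 12, max_so_far = 12
Position 5 (value -4): max_ending_here = 8, max_so_far = 12

Maximum subarray: [1, 6, 5]
Maximum sum: 12

The maximum subarray is [1, 6, 5] with sum 12. This subarray runs from index 2 to index 4.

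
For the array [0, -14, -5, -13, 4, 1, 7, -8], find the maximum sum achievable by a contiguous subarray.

Using Kadane's algorithm on [0, -14, -5, -13, 4, 1, 7, -8]:

Scanning through the array:
Position 1 (value -14): max_ending_here = -14, max_so_far = 0
Position 2 (value -5): max_ending_here = -5, max_so_far = 0
Position 3 (value -13): max_ending_here = -13, max_so_far = 0
Position 4 (value 4): max_ending_here = 4, max_so_far = 4
Position 5 (value 1): max_ending_here = 5, max_so_far = 5
Position 6 (value 7): max_ending_here = 12, max_so_far = 12
Position 7 (value -8): max_ending_here = 4, max_so_far = 12

Maximum subarray: [4, 1, 7]
Maximum sum: 12

The maximum subarray is [4, 1, 7] with sum 12. This subarray runs from index 4 to index 6.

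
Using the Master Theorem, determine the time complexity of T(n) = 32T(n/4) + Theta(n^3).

Master Theorem for T(n) = 32T(n/4) + O(n^3):

a = 32, b = 4, c = 3
log_b(a) = log_4(32) = 2.5000

Case 3: c = 3 > log_4(32) = 2.5000
T(n) = O(n^3) = O(n^3)

For T(n) = 32T(n/4) + O(n^3): log_4(32) = 2.5000. This is Case 3 of the Master Theorem (c > log_b(a), work dominated by root), giving O(n^3).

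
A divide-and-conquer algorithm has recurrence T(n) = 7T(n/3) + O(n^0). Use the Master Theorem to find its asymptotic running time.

Master Theorem for T(n) = 7T(n/3) + O(n^0):

a = 7, b = 3, c = 0
log_b(a) = log_3(7) = 1.7712

Case 1: c = 0 < log_3(7) = 1.7712
T(n) = O(n^(log_3 7))

For T(n) = 7T(n/3) + O(n^0): log_3(7) = 1.7712. This is Case 1 of the Master Theorem (c < log_b(a), work dominated by leaves), giving O(n^(log_3 7)).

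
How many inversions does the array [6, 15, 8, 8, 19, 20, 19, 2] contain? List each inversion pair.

Finding inversions in [6, 15, 8, 8, 19, 20, 19, 2]:

(0, 7): arr[0]=6 > arr[7]=2
(1, 2): arr[1]=15 > arr[2]=8
(1, 3): arr[1]=15 > arr[3]=8
(1, 7): arr[1]=15 > arr[7]=2
(2, 7): arr[2]=8 > arr[7]=2
(3, 7): arr[3]=8 > arr[7]=2
(4, 7): arr[4]=19 > arr[7]=2
(5, 6): arr[5]=20 > arr[6]=19
(5, 7): arr[5]=20 > arr[7]=2
(6, 7): arr[6]=19 > arr[7]=2

Total inversions: 10

The array has 10 inversion(s): (0,7), (1,2), (1,3), (1,7), (2,7), (3,7), (4,7), (5,6), (5,7), (6,7). Each pair (i,j) satisfies i < j and arr[i] > arr[j].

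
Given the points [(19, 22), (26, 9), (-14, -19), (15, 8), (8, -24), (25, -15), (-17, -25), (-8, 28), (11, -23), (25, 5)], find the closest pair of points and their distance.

Computing all pairwise distances among 10 points:

d((19, 22), (26, 9)) = 14.7648
d((19, 22), (-14, -19)) = 52.6308
d((19, 22), (15, 8)) = 14.5602
d((19, 22), (8, -24)) = 47.2969
d((19, 22), (25, -15)) = 37.4833
d((19, 22), (-17, -25)) = 59.203
d((19, 22), (-8, 28)) = 27.6586
d((19, 22), (11, -23)) = 45.7056
d((19, 22), (25, 5)) = 18.0278
d((26, 9), (-14, -19)) = 48.8262
d((26, 9), (15, 8)) = 11.0454
d((26, 9), (8, -24)) = 37.5899
d((26, 9), (25, -15)) = 24.0208
d((26, 9), (-17, -25)) = 54.8179
d((26, 9), (-8, 28)) = 38.9487
d((26, 9), (11, -23)) = 35.3412
d((26, 9), (25, 5)) = 4.1231
d((-14, -19), (15, 8)) = 39.6232
d((-14, -19), (8, -24)) = 22.561
d((-14, -19), (25, -15)) = 39.2046
d((-14, -19), (-17, -25)) = 6.7082
d((-14, -19), (-8, 28)) = 47.3814
d((-14, -19), (11, -23)) = 25.318
d((-14, -19), (25, 5)) = 45.793
d((15, 8), (8, -24)) = 32.7567
d((15, 8), (25, -15)) = 25.0799
d((15, 8), (-17, -25)) = 45.9674
d((15, 8), (-8, 28)) = 30.4795
d((15, 8), (11, -23)) = 31.257
d((15, 8), (25, 5)) = 10.4403
d((8, -24), (25, -15)) = 19.2354
d((8, -24), (-17, -25)) = 25.02
d((8, -24), (-8, 28)) = 54.4059
d((8, -24), (11, -23)) = 3.1623 <-- minimum
d((8, -24), (25, 5)) = 33.6155
d((25, -15), (-17, -25)) = 43.1741
d((25, -15), (-8, 28)) = 54.2033
d((25, -15), (11, -23)) = 16.1245
d((25, -15), (25, 5)) = 20.0
d((-17, -25), (-8, 28)) = 53.7587
d((-17, -25), (11, -23)) = 28.0713
d((-17, -25), (25, 5)) = 51.614
d((-8, 28), (11, -23)) = 54.4243
d((-8, 28), (25, 5)) = 40.2244
d((11, -23), (25, 5)) = 31.305

Closest pair: (8, -24) and (11, -23) with distance 3.1623

The closest pair is (8, -24) and (11, -23) with Euclidean distance 3.1623. For 10 points, brute-force pairwise comparison is shown above. For large n, the divide-and-conquer algorithm (sort by x, recurse on halves, check the dividing strip) achieves O(n log n).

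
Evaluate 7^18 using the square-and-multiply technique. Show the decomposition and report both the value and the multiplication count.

Computing 7^18 by squaring (build up from 7^1; each line after the first costs one multiplication):

7^1 = 7
7^2 = (7^1)^2 = 7^2 = 49
7^4 = (7^2)^2 = 49^2 = 2401
7^8 = (7^4)^2 = 2401^2 = 5764801
7^9 = 7 * 7^8 = 7 * 5764801 = 40353607
7^18 = (7^9)^2 = 40353607^2 = 1628413597910449

Result: 1628413597910449
Multiplications needed: 5 (5 lines after 7^1)

7^18 = 1628413597910449. Using exponentiation by squaring, this requires 5 multiplications. The key idea: if the exponent is even, square the half-power; if odd, multiply by the base once.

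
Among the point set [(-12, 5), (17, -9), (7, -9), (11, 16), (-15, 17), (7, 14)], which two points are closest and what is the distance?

Computing all pairwise distances among 6 points:

d((-12, 5), (17, -9)) = 32.2025
d((-12, 5), (7, -9)) = 23.6008
d((-12, 5), (11, 16)) = 25.4951
d((-12, 5), (-15, 17)) = 12.3693
d((-12, 5), (7, 14)) = 21.0238
d((17, -9), (7, -9)) = 10.0
d((17, -9), (11, 16)) = 25.7099
d((17, -9), (-15, 17)) = 41.2311
d((17, -9), (7, 14)) = 25.0799
d((7, -9), (11, 16)) = 25.318
d((7, -9), (-15, 17)) = 34.0588
d((7, -9), (7, 14)) = 23.0
d((11, 16), (-15, 17)) = 26.0192
d((11, 16), (7, 14)) = 4.4721 <-- minimum
d((-15, 17), (7, 14)) = 22.2036

Closest pair: (11, 16) and (7, 14) with distance 4.4721

The closest pair is (11, 16) and (7, 14) with Euclidean distance 4.4721. For 6 points, brute-force pairwise comparison is shown above. For large n, the divide-and-conquer algorithm (sort by x, recurse on halves, check the dividing strip) achieves O(n log n).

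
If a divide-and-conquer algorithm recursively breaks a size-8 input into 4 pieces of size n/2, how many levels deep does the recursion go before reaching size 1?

For divide and conquer with division factor 2:

Problem sizes at each level:
Level 0: 8
Level 1: 4
Level 2: 2
Level 3: 1

The root is level 0 and the size-1 base case is level 3 (the tree spans levels 0 through 3, i.e. 4 levels counting the root), so the depth is the number of divisions: log_2(8) = 3

The recursion tree depth is log_2(8) = 3. At each level, the problem size is divided by 2, so it takes 3 divisions to reduce to a base case of size 1. The algorithm makes 4 recursive calls at each level.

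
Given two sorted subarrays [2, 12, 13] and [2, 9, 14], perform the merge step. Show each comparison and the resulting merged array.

Merging process:

Compare 2 vs 2: take 2 from left. Merged: [2]
Compare 12 vs 2: take 2 from right. Merged: [2, 2]
Compare 12 vs 9: take 9 from right. Merged: [2, 2, 9]
Compare 12 vs 14: take 12 from left. Merged: [2, 2, 9, 12]
Compare 13 vs 14: take 13 from left. Merged: [2, 2, 9, 12, 13]
Append remaining from right: [14]. Merged: [2, 2, 9, 12, 13, 14]

Final merged array: [2, 2, 9, 12, 13, 14]
Total comparisons: 5

The merged array is [2, 2, 9, 12, 13, 14], requiring 5 comparisons. The merge step runs in O(n) time where n is the total number of elements.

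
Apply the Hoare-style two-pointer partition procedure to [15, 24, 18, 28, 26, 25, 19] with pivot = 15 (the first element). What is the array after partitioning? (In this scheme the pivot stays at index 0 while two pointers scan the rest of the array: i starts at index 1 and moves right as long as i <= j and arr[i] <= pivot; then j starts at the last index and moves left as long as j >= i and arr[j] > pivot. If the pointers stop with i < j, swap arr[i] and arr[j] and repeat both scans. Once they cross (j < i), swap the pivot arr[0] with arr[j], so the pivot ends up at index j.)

Hoare-style two-pointer partition with pivot = 15:

Initial array: [15, 24, 18, 28, 26, 25, 19]

Pointers start at i = 1, j = 6.
i ends at 1, j ends at 0: the pointers have crossed (j < i), so scanning stops.

j = 0, so swapping arr[0] with arr[j] leaves the pivot at position 0: [15, 24, 18, 28, 26, 25, 19]
Pivot position: 0

After partitioning with pivot 15, the array becomes [15, 24, 18, 28, 26, 25, 19]. The pivot is placed at index 0. All elements to the left of the pivot are <= 15, and all elements to the right are > 15.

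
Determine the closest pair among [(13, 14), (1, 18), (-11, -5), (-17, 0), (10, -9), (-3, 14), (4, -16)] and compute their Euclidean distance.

Computing all pairwise distances among 7 points:

d((13, 14), (1, 18)) = 12.6491
d((13, 14), (-11, -5)) = 30.6105
d((13, 14), (-17, 0)) = 33.1059
d((13, 14), (10, -9)) = 23.1948
d((13, 14), (-3, 14)) = 16.0
d((13, 14), (4, -16)) = 31.3209
d((1, 18), (-11, -5)) = 25.9422
d((1, 18), (-17, 0)) = 25.4558
d((1, 18), (10, -9)) = 28.4605
d((1, 18), (-3, 14)) = 5.6569 <-- minimum
d((1, 18), (4, -16)) = 34.1321
d((-11, -5), (-17, 0)) = 7.8102
d((-11, -5), (10, -9)) = 21.3776
d((-11, -5), (-3, 14)) = 20.6155
d((-11, -5), (4, -16)) = 18.6011
d((-17, 0), (10, -9)) = 28.4605
d((-17, 0), (-3, 14)) = 19.799
d((-17, 0), (4, -16)) = 26.4008
d((10, -9), (-3, 14)) = 26.4197
d((10, -9), (4, -16)) = 9.2195
d((-3, 14), (4, -16)) = 30.8058

Closest pair: (1, 18) and (-3, 14) with distance 5.6569

The closest pair is (1, 18) and (-3, 14) with Euclidean distance 5.6569. For 7 points, brute-force pairwise comparison is shown above. For large n, the divide-and-conquer algorithm (sort by x, recurse on halves, check the dividing strip) achieves O(n log n).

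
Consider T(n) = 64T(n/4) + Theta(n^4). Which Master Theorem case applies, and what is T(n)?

Master Theorem for T(n) = 64T(n/4) + O(n^4):

a = 64, b = 4, c = 4
log_b(a) = log_4(64) = 3.0000

Case 3: c = 4 > log_4(64) = 3.0000
T(n) = O(n^4) = O(n^4)

For T(n) = 64T(n/4) + O(n^4): log_4(64) = 3.0000. This is Case 3 of the Master Theorem (c > log_b(a), work dominated by root), giving O(n^4).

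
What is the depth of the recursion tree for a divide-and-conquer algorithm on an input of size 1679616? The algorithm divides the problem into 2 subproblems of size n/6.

For divide and conquer with division factor 6:

Problem sizes at each level:
Level 0: 1679616
Level 1: 279936
Level 2: 46656
Level 3: 7776
Level 4: 1296
Level 5: 216
Level 6: 36
Level 7: 6
Level 8: 1

The root is level 0 and the size-1 base case is level 8 (the tree spans levels 0 through 8, i.e. 9 levels counting the root), so the depth is the number of divisions: log_6(1679616) = 8

The recursion tree depth is log_6(1679616) = 8. At each level, the problem size is divided by 6, so it takes 8 divisions to reduce to a base case of size 1. The algorithm makes 2 recursive calls at each level.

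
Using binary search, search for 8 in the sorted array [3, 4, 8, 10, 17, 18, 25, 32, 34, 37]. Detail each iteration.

Binary search for 8 in [3, 4, 8, 10, 17, 18, 25, 32, 34, 37]:

lo=0, hi=9, mid=4, arr[mid]=17 -> 17 > 8, search left half
lo=0, hi=3, mid=1, arr[mid]=4 -> 4 < 8, search right half
lo=2, hi=3, mid=2, arr[mid]=8 -> Found target at index 2!

Binary search finds 8 at index 2 after 3 comparisons. The search repeatedly halves the search space by comparing with the middle element.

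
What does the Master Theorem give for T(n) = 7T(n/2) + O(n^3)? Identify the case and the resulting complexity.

Master Theorem for T(n) = 7T(n/2) + O(n^3):

a = 7, b = 2, c = 3
log_b(a) = log_2(7) = 2.8074

Case 3: c = 3 > log_2(7) = 2.8074
T(n) = O(n^3) = O(n^3)

For T(n) = 7T(n/2) + O(n^3): log_2(7) = 2.8074. This is Case 3 of the Master Theorem (c > log_b(a), work dominated by root), giving O(n^3).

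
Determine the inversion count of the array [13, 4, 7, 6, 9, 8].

Finding inversions in [13, 4, 7, 6, 9, 8]:

(0, 1): arr[0]=13 > arr[1]=4
(0, 2): arr[0]=13 > arr[2]=7
(0, 3): arr[0]=13 > arr[3]=6
(0, 4): arr[0]=13 > arr[4]=9
(0, 5): arr[0]=13 > arr[5]=8
(2, 3): arr[2]=7 > arr[3]=6
(4, 5): arr[4]=9 > arr[5]=8

Total inversions: 7

The array has 7 inversion(s): (0,1), (0,2), (0,3), (0,4), (0,5), (2,3), (4,5). Each pair (i,j) satisfies i < j and arr[i] > arr[j].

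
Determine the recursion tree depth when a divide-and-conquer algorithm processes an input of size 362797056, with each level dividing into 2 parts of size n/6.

For divide and conquer with division factor 6:

Problem sizes at each level:
Level 0: 362797056
Level 1: 60466176
Level 2: 10077696
Level 3: 1679616
Level 4: 279936
Level 5: 46656
Level 6: 7776
Level 7: 1296
Level 8: 216
Level 9: 36
Level 10: 6
Level 11: 1

The root is level 0 and the size-1 base case is level 11 (the tree spans levels 0 through 11, i.e. 12 levels counting the root), so the depth is the number of divisions: log_6(362797056) = 11

The recursion tree depth is log_6(362797056) = 11. At each level, the problem size is divided by 6, so it takes 11 divisions to reduce to a base case of size 1. The algorithm makes 2 recursive calls at each level.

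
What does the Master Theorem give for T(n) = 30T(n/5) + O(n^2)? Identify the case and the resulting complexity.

Master Theorem for T(n) = 30T(n/5) + O(n^2):

a = 30, b = 5, c = 2
log_b(a) = log_5(30) = 2.1133

Case 1: c = 2 < log_5(30) = 2.1133
T(n) = O(n^(log_5 30))

For T(n) = 30T(n/5) + O(n^2): log_5(30) = 2.1133. This is Case 1 of the Master Theorem (c < log_b(a), work dominated by leaves), giving O(n^(log_5 30)).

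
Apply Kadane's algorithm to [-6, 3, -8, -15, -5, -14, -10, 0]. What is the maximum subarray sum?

Using Kadane's algorithm on [-6, 3, -8, -15, -5, -14, -10, 0]:

Scanning through the array:
Position 1 (value 3): max_ending_here = 3, max_so_far = 3
Position 2 (value -8): max_ending_here = -5, max_so_far = 3
Position 3 (value -15): max_ending_here = -15, max_so_far = 3
Position 4 (value -5): max_ending_here = -5, max_so_far = 3
Position 5 (value -14): max_ending_here = -14, max_so_far = 3
Position 6 (value -10): max_ending_here = -10, max_so_far = 3
Position 7 (value 0): max_ending_here = 0, max_so_far = 3

Maximum subarray: [3]
Maximum sum: 3

The maximum subarray is [3] with sum 3. This subarray runs from index 1 to index 1.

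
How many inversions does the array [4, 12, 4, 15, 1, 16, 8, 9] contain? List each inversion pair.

Finding inversions in [4, 12, 4, 15, 1, 16, 8, 9]:

(0, 4): arr[0]=4 > arr[4]=1
(1, 2): arr[1]=12 > arr[2]=4
(1, 4): arr[1]=12 > arr[4]=1
(1, 6): arr[1]=12 > arr[6]=8
(1, 7): arr[1]=12 > arr[7]=9
(2, 4): arr[2]=4 > arr[4]=1
(3, 4): arr[3]=15 > arr[4]=1
(3, 6): arr[3]=15 > arr[6]=8
(3, 7): arr[3]=15 > arr[7]=9
(5, 6): arr[5]=16 > arr[6]=8
(5, 7): arr[5]=16 > arr[7]=9

Total inversions: 11

The array has 11 inversion(s): (0,4), (1,2), (1,4), (1,6), (1,7), (2,4), (3,4), (3,6), (3,7), (5,6), (5,7). Each pair (i,j) satisfies i < j and arr[i] > arr[j].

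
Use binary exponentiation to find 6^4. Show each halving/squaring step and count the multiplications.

Computing 6^4 by squaring (build up from 6^1; each line after the first costs one multiplication):

6^1 = 6
6^2 = (6^1)^2 = 6^2 = 36
6^4 = (6^2)^2 = 36^2 = 1296

Result: 1296
Multiplications needed: 2 (2 lines after 6^1)

6^4 = 1296. Using exponentiation by squaring, this requires 2 multiplications. The key idea: if the exponent is even, square the half-power; if odd, multiply by the base once.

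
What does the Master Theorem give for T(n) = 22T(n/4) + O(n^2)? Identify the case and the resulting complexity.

Master Theorem for T(n) = 22T(n/4) + O(n^2):

a = 22, b = 4, c = 2
log_b(a) = log_4(22) = 2.2297

Case 1: c = 2 < log_4(22) = 2.2297
T(n) = O(n^(log_4 22))

For T(n) = 22T(n/4) + O(n^2): log_4(22) = 2.2297. This is Case 1 of the Master Theorem (c < log_b(a), work dominated by leaves), giving O(n^(log_4 22)).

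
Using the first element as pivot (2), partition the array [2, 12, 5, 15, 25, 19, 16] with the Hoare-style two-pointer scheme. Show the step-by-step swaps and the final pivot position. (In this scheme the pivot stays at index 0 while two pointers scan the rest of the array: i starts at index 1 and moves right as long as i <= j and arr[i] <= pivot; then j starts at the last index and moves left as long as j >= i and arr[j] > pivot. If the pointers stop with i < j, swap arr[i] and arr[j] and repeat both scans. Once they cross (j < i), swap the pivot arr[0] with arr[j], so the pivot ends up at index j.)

Hoare-style two-pointer partition with pivot = 2:

Initial array: [2, 12, 5, 15, 25, 19, 16]

Pointers start at i = 1, j = 6.
i ends at 1, j ends at 0: the pointers have crossed (j < i), so scanning stops.

j = 0, so swapping arr[0] with arr[j] leaves the pivot at position 0: [2, 12, 5, 15, 25, 19, 16]
Pivot position: 0

After partitioning with pivot 2, the array becomes [2, 12, 5, 15, 25, 19, 16]. The pivot is placed at index 0. All elements to the left of the pivot are <= 2, and all elements to the right are > 2.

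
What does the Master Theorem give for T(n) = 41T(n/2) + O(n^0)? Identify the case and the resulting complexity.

Master Theorem for T(n) = 41T(n/2) + O(n^0):

a = 41, b = 2, c = 0
log_b(a) = log_2(41) = 5.3576

Case 1: c = 0 < log_2(41) = 5.3576
T(n) = O(n^(log_2 41))

For T(n) = 41T(n/2) + O(n^0): log_2(41) = 5.3576. This is Case 1 of the Master Theorem (c < log_b(a), work dominated by leaves), giving O(n^(log_2 41)).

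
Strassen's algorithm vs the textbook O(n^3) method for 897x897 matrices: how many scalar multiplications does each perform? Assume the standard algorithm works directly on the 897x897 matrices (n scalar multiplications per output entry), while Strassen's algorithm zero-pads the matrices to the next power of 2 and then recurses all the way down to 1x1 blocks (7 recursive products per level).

Matrix multiplication for 897x897 matrices:

Strassen's algorithm requires power-of-2 dimensions. Pad 897x897 to 1024x1024 (next power of 2).

Standard algorithm: 897^3 = 721734273 multiplications
Strassen's algorithm: 7^(log2(1024)) = 7^10 = 282475249 multiplications
Savings: 721734273 - 282475249 = 439259024 multiplications

Standard: 721734273 multiplications (897^3). Strassen: 282475249 multiplications (7^10, after padding to 1024x1024). Strassen reduces 8 recursive multiplications to 7 at each level.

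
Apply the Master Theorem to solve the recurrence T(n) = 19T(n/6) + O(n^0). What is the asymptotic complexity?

Master Theorem for T(n) = 19T(n/6) + O(n^0):

a = 19, b = 6, c = 0
log_b(a) = log_6(19) = 1.6433

Case 1: c = 0 < log_6(19) = 1.6433
T(n) = O(n^(log_6 19))

For T(n) = 19T(n/6) + O(n^0): log_6(19) = 1.6433. This is Case 1 of the Master Theorem (c < log_b(a), work dominated by leaves), giving O(n^(log_6 19)).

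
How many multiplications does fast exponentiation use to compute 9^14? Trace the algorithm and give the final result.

Computing 9^14 by squaring (build up from 9^1; each line after the first costs one multiplication):

9^1 = 9
9^2 = (9^1)^2 = 9^2 = 81
9^3 = 9 * 9^2 = 9 * 81 = 729
9^6 = (9^3)^2 = 729^2 = 531441
9^7 = 9 * 9^6 = 9 * 531441 = 4782969
9^14 = (9^7)^2 = 4782969^2 = 22876792454961

Result: 22876792454961
Multiplications needed: 5 (5 lines after 9^1)

9^14 = 22876792454961. Using exponentiation by squaring, this requires 5 multiplications. The key idea: if the exponent is even, square the half-power; if odd, multiply by the base once.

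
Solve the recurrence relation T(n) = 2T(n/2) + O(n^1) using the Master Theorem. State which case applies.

Master Theorem for T(n) = 2T(n/2) + O(n^1):

a = 2, b = 2, c = 1
log_b(a) = log_2(2) = 1.0000

Case 2: c = 1 = log_2(2) = 1.0000
T(n) = O(n^1 log n) = O(n log n)

For T(n) = 2T(n/2) + O(n^1): log_2(2) = 1.0000. This is Case 2 of the Master Theorem (c = log_b(a), equal work at all levels), giving O(n log n).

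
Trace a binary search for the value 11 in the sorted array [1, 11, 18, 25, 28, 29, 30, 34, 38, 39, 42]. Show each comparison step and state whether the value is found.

Binary search for 11 in [1, 11, 18, 25, 28, 29, 30, 34, 38, 39, 42]:

lo=0, hi=10, mid=5, arr[mid]=29 -> 29 > 11, search left half
lo=0, hi=4, mid=2, arr[mid]=18 -> 18 > 11, search left half
lo=0, hi=1, mid=0, arr[mid]=1 -> 1 < 11, search right half
lo=1, hi=1, mid=1, arr[mid]=11 -> Found target at index 1!

Binary search finds 11 at index 1 after 4 comparisons. The search repeatedly halves the search space by comparing with the middle element.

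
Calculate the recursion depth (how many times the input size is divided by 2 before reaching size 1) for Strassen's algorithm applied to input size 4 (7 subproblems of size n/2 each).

For divide and conquer with division factor 2:

Problem sizes at each level:
Level 0: 4
Level 1: 2
Level 2: 1

The root is level 0 and the size-1 base case is level 2 (the tree spans levels 0 through 2, i.e. 3 levels counting the root), so the depth is the number of divisions: log_2(4) = 2

The recursion tree depth is log_2(4) = 2. At each level, the problem size is divided by 2, so it takes 2 divisions to reduce to a base case of size 1. The algorithm makes 7 recursive calls at each level.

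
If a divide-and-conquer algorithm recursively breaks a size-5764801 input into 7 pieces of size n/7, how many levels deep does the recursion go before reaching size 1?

For divide and conquer with division factor 7:

Problem sizes at each level:
Level 0: 5764801
Level 1: 823543
Level 2: 117649
Level 3: 16807
Level 4: 2401
Level 5: 343
Level 6: 49
Level 7: 7
Level 8: 1

The root is level 0 and the size-1 base case is level 8 (the tree spans levels 0 through 8, i.e. 9 levels counting the root), so the depth is the number of divisions: log_7(5764801) = 8

The recursion tree depth is log_7(5764801) = 8. At each level, the problem size is divided by 7, so it takes 8 divisions to reduce to a base case of size 1. The algorithm makes 7 recursive calls at each level.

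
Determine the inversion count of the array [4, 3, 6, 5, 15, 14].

Finding inversions in [4, 3, 6, 5, 15, 14]:

(0, 1): arr[0]=4 > arr[1]=3
(2, 3): arr[2]=6 > arr[3]=5
(4, 5): arr[4]=15 > arr[5]=14

Total inversions: 3

The array has 3 inversion(s): (0,1), (2,3), (4,5). Each pair (i,j) satisfies i < j and arr[i] > arr[j].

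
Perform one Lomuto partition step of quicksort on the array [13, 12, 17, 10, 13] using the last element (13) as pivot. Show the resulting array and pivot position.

Lomuto partition with pivot = 13:

Initial array: [13, 12, 17, 10, 13]

arr[0]=13 <= 13: swap with position 0, array becomes [13, 12, 17, 10, 13]
arr[1]=12 <= 13: swap with position 1, array becomes [13, 12, 17, 10, 13]
arr[2]=17 > 13: no swap
arr[3]=10 <= 13: swap with position 2, array becomes [13, 12, 10, 17, 13]

Place pivot at position 3: [13, 12, 10, 13, 17]
Pivot position: 3

After partitioning with pivot 13, the array becomes [13, 12, 10, 13, 17]. The pivot is placed at index 3. All elements to the left of the pivot are <= 13, and all elements to the right are > 13.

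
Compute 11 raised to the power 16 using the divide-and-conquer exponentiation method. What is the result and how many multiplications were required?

Computing 11^16 by squaring (build up from 11^1; each line after the first costs one multiplication):

11^1 = 11
11^2 = (11^1)^2 = 11^2 = 121
11^4 = (11^2)^2 = 121^2 = 14641
11^8 = (11^4)^2 = 14641^2 = 214358881
11^16 = (11^8)^2 = 214358881^2 = 45949729863572161

Result: 45949729863572161
Multiplications needed: 4 (4 lines after 11^1)

11^16 = 45949729863572161. Using exponentiation by squaring, this requires 4 multiplications. The key idea: if the exponent is even, square the half-power; if odd, multiply by the base once.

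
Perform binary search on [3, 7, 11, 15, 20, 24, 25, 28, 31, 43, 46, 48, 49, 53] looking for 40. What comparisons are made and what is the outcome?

Binary search for 40 in [3, 7, 11, 15, 20, 24, 25, 28, 31, 43, 46, 48, 49, 53]:

lo=0, hi=13, mid=6, arr[mid]=25 -> 25 < 40, search right half
lo=7, hi=13, mid=10, arr[mid]=46 -> 46 > 40, search left half
lo=7, hi=9, mid=8, arr[mid]=31 -> 31 < 40, search right half
lo=9, hi=9, mid=9, arr[mid]=43 -> 43 > 40, search left half
lo=9 > hi=8, target 40 not found

Binary search determines that 40 is not in the array after 4 comparisons. The search space was exhausted without finding the target.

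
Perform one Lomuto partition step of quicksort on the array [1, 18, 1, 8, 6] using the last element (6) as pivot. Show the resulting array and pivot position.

Lomuto partition with pivot = 6:

Initial array: [1, 18, 1, 8, 6]

arr[0]=1 <= 6: swap with position 0, array becomes [1, 18, 1, 8, 6]
arr[1]=18 > 6: no swap
arr[2]=1 <= 6: swap with position 1, array becomes [1, 1, 18, 8, 6]
arr[3]=8 > 6: no swap

Place pivot at position 2: [1, 1, 6, 8, 18]
Pivot position: 2

After partitioning with pivot 6, the array becomes [1, 1, 6, 8, 18]. The pivot is placed at index 2. All elements to the left of the pivot are <= 6, and all elements to the right are > 6.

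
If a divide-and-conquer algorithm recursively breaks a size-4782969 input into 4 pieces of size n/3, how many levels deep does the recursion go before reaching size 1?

For divide and conquer with division factor 3:

Problem sizes at each level:
Level 0: 4782969
Level 1: 1594323
Level 2: 531441
Level 3: 177147
Level 4: 59049
Level 5: 19683
Level 6: 6561
Level 7: 2187
Level 8: 729
Level 9: 243
Level 10: 81
Level 11: 27
Level 12: 9
Level 13: 3
Level 14: 1

The root is level 0 and the size-1 base case is level 14 (the tree spans levels 0 through 14, i.e. 15 levels counting the root), so the depth is the number of divisions: log_3(4782969) = 14

The recursion tree depth is log_3(4782969) = 14. At each level, the problem size is divided by 3, so it takes 14 divisions to reduce to a base case of size 1. The algorithm makes 4 recursive calls at each level.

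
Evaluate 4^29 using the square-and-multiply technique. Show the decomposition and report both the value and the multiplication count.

Computing 4^29 by squaring (build up from 4^1; each line after the first costs one multiplication):

4^1 = 4
4^2 = (4^1)^2 = 4^2 = 16
4^3 = 4 * 4^2 = 4 * 16 = 64
4^6 = (4^3)^2 = 64^2 = 4096
4^7 = 4 * 4^6 = 4 * 4096 = 16384
4^14 = (4^7)^2 = 16384^2 = 268435456
4^28 = (4^14)^2 = 268435456^2 = 72057594037927936
4^29 = 4 * 4^28 = 4 * 72057594037927936 = 288230376151711744

Result: 288230376151711744
Multiplications needed: 7 (7 lines after 4^1)

4^29 = 288230376151711744. Using exponentiation by squaring, this requires 7 multiplications. The key idea: if the exponent is even, square the half-power; if odd, multiply by the base once.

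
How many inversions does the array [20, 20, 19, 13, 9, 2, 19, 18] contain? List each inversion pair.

Finding inversions in [20, 20, 19, 13, 9, 2, 19, 18]:

(0, 2): arr[0]=20 > arr[2]=19
(0, 3): arr[0]=20 > arr[3]=13
(0, 4): arr[0]=20 > arr[4]=9
(0, 5): arr[0]=20 > arr[5]=2
(0, 6): arr[0]=20 > arr[6]=19
(0, 7): arr[0]=20 > arr[7]=18
(1, 2): arr[1]=20 > arr[2]=19
(1, 3): arr[1]=20 > arr[3]=13
(1, 4): arr[1]=20 > arr[4]=9
(1, 5): arr[1]=20 > arr[5]=2
(1, 6): arr[1]=20 > arr[6]=19
(1, 7): arr[1]=20 > arr[7]=18
(2, 3): arr[2]=19 > arr[3]=13
(2, 4): arr[2]=19 > arr[4]=9
(2, 5): arr[2]=19 > arr[5]=2
(2, 7): arr[2]=19 > arr[7]=18
(3, 4): arr[3]=13 > arr[4]=9
(3, 5): arr[3]=13 > arr[5]=2
(4, 5): arr[4]=9 > arr[5]=2
(6, 7): arr[6]=19 > arr[7]=18

Total inversions: 20

The array has 20 inversion(s): (0,2), (0,3), (0,4), (0,5), (0,6), (0,7), (1,2), (1,3), (1,4), (1,5), (1,6), (1,7), (2,3), (2,4), (2,5), (2,7), (3,4), (3,5), (4,5), (6,7). Each pair (i,j) satisfies i < j and arr[i] > arr[j].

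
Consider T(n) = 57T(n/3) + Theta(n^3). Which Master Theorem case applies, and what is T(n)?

Master Theorem for T(n) = 57T(n/3) + O(n^3):

a = 57, b = 3, c = 3
log_b(a) = log_3(57) = 3.6801

Case 1: c = 3 < log_3(57) = 3.6801
T(n) = O(n^(log_3 57))

For T(n) = 57T(n/3) + O(n^3): log_3(57) = 3.6801. This is Case 1 of the Master Theorem (c < log_b(a), work dominated by leaves), giving O(n^(log_3 57)).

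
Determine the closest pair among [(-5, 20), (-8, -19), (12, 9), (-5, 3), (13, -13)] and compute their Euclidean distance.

Computing all pairwise distances among 5 points:

d((-5, 20), (-8, -19)) = 39.1152
d((-5, 20), (12, 9)) = 20.2485
d((-5, 20), (-5, 3)) = 17.0 <-- minimum
d((-5, 20), (13, -13)) = 37.5899
d((-8, -19), (12, 9)) = 34.4093
d((-8, -19), (-5, 3)) = 22.2036
d((-8, -19), (13, -13)) = 21.8403
d((12, 9), (-5, 3)) = 18.0278
d((12, 9), (13, -13)) = 22.0227
d((-5, 3), (13, -13)) = 24.0832

Closest pair: (-5, 20) and (-5, 3) with distance 17.0

The closest pair is (-5, 20) and (-5, 3) with Euclidean distance 17.0. For 5 points, brute-force pairwise comparison is shown above. For large n, the divide-and-conquer algorithm (sort by x, recurse on halves, check the dividing strip) achieves O(n log n).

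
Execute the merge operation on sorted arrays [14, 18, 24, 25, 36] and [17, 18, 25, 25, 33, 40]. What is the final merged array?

Merging process:

Compare 14 vs 17: take 14 from left. Merged: [14]
Compare 18 vs 17: take 17 from right. Merged: [14, 17]
Compare 18 vs 18: take 18 from left. Merged: [14, 17, 18]
Compare 24 vs 18: take 18 from right. Merged: [14, 17, 18, 18]
Compare 24 vs 25: take 24 from left. Merged: [14, 17, 18, 18, 24]
Compare 25 vs 25: take 25 from left. Merged: [14, 17, 18, 18, 24, 25]
Compare 36 vs 25: take 25 from right. Merged: [14, 17, 18, 18, 24, 25, 25]
Compare 36 vs 25: take 25 from right. Merged: [14, 17, 18, 18, 24, 25, 25, 25]
Compare 36 vs 33: take 33 from right. Merged: [14, 17, 18, 18, 24, 25, 25, 25, 33]
Compare 36 vs 40: take 36 from left. Merged: [14, 17, 18, 18, 24, 25, 25, 25, 33, 36]
Append remaining from right: [40]. Merged: [14, 17, 18, 18, 24, 25, 25, 25, 33, 36, 40]

Final merged array: [14, 17, 18, 18, 24, 25, 25, 25, 33, 36, 40]
Total comparisons: 10

The merged array is [14, 17, 18, 18, 24, 25, 25, 25, 33, 36, 40], requiring 10 comparisons. The merge step runs in O(n) time where n is the total number of elements.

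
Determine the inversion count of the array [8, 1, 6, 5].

Finding inversions in [8, 1, 6, 5]:

(0, 1): arr[0]=8 > arr[1]=1
(0, 2): arr[0]=8 > arr[2]=6
(0, 3): arr[0]=8 > arr[3]=5
(2, 3): arr[2]=6 > arr[3]=5

Total inversions: 4

The array has 4 inversion(s): (0,1), (0,2), (0,3), (2,3). Each pair (i,j) satisfies i < j and arr[i] > arr[j].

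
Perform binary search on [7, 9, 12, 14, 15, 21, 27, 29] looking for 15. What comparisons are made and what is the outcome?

Binary search for 15 in [7, 9, 12, 14, 15, 21, 27, 29]:

lo=0, hi=7, mid=3, arr[mid]=14 -> 14 < 15, search right half
lo=4, hi=7, mid=5, arr[mid]=21 -> 21 > 15, search left half
lo=4, hi=4, mid=4, arr[mid]=15 -> Found target at index 4!

Binary search finds 15 at index 4 after 3 comparisons. The search repeatedly halves the search space by comparing with the middle element.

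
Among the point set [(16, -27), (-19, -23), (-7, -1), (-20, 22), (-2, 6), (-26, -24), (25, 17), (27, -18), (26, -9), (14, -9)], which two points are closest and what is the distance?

Computing all pairwise distances among 10 points:

d((16, -27), (-19, -23)) = 35.2278
d((16, -27), (-7, -1)) = 34.7131
d((16, -27), (-20, 22)) = 60.803
d((16, -27), (-2, 6)) = 37.5899
d((16, -27), (-26, -24)) = 42.107
d((16, -27), (25, 17)) = 44.911
d((16, -27), (27, -18)) = 14.2127
d((16, -27), (26, -9)) = 20.5913
d((16, -27), (14, -9)) = 18.1108
d((-19, -23), (-7, -1)) = 25.0599
d((-19, -23), (-20, 22)) = 45.0111
d((-19, -23), (-2, 6)) = 33.6155
d((-19, -23), (-26, -24)) = 7.0711 <-- minimum
d((-19, -23), (25, 17)) = 59.4643
d((-19, -23), (27, -18)) = 46.2709
d((-19, -23), (26, -9)) = 47.1275
d((-19, -23), (14, -9)) = 35.8469
d((-7, -1), (-20, 22)) = 26.4197
d((-7, -1), (-2, 6)) = 8.6023
d((-7, -1), (-26, -24)) = 29.8329
d((-7, -1), (25, 17)) = 36.7151
d((-7, -1), (27, -18)) = 38.0132
d((-7, -1), (26, -9)) = 33.9559
d((-7, -1), (14, -9)) = 22.4722
d((-20, 22), (-2, 6)) = 24.0832
d((-20, 22), (-26, -24)) = 46.3897
d((-20, 22), (25, 17)) = 45.2769
d((-20, 22), (27, -18)) = 61.7171
d((-20, 22), (26, -9)) = 55.4707
d((-20, 22), (14, -9)) = 46.0109
d((-2, 6), (-26, -24)) = 38.4187
d((-2, 6), (25, 17)) = 29.1548
d((-2, 6), (27, -18)) = 37.6431
d((-2, 6), (26, -9)) = 31.7648
d((-2, 6), (14, -9)) = 21.9317
d((-26, -24), (25, 17)) = 65.437
d((-26, -24), (27, -18)) = 53.3385
d((-26, -24), (26, -9)) = 54.1202
d((-26, -24), (14, -9)) = 42.72
d((25, 17), (27, -18)) = 35.0571
d((25, 17), (26, -9)) = 26.0192
d((25, 17), (14, -9)) = 28.2312
d((27, -18), (26, -9)) = 9.0554
d((27, -18), (14, -9)) = 15.8114
d((26, -9), (14, -9)) = 12.0

Closest pair: (-19, -23) and (-26, -24) with distance 7.0711

The closest pair is (-19, -23) and (-26, -24) with Euclidean distance 7.0711. For 10 points, brute-force pairwise comparison is shown above. For large n, the divide-and-conquer algorithm (sort by x, recurse on halves, check the dividing strip) achieves O(n log n).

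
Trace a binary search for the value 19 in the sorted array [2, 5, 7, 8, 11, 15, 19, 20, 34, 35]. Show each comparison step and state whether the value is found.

Binary search for 19 in [2, 5, 7, 8, 11, 15, 19, 20, 34, 35]:

lo=0, hi=9, mid=4, arr[mid]=11 -> 11 < 19, search right half
lo=5, hi=9, mid=7, arr[mid]=20 -> 20 > 19, search left half
lo=5, hi=6, mid=5, arr[mid]=15 -> 15 < 19, search right half
lo=6, hi=6, mid=6, arr[mid]=19 -> Found target at index 6!

Binary search finds 19 at index 6 after 4 comparisons. The search repeatedly halves the search space by comparing with the middle element.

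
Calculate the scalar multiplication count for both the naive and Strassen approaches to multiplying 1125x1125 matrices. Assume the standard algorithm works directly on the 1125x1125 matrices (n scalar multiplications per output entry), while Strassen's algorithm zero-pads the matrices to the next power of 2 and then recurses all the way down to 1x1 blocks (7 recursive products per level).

Matrix multiplication for 1125x1125 matrices:

Strassen's algorithm requires power-of-2 dimensions. Pad 1125x1125 to 2048x2048 (next power of 2).

Standard algorithm: 1125^3 = 1423828125 multiplications
Strassen's algorithm: 7^(log2(2048)) = 7^11 = 1977326743 multiplications
Difference: 1423828125 - 1977326743 = -553498618 (Strassen uses MORE here due to padding overhead — for small or just-over-power-of-2 n, padding can outweigh the per-level savings)

Standard: 1423828125 multiplications (1125^3). Strassen: 1977326743 multiplications (7^11, after padding to 2048x2048). Strassen reduces 8 recursive multiplications to 7 at each level.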